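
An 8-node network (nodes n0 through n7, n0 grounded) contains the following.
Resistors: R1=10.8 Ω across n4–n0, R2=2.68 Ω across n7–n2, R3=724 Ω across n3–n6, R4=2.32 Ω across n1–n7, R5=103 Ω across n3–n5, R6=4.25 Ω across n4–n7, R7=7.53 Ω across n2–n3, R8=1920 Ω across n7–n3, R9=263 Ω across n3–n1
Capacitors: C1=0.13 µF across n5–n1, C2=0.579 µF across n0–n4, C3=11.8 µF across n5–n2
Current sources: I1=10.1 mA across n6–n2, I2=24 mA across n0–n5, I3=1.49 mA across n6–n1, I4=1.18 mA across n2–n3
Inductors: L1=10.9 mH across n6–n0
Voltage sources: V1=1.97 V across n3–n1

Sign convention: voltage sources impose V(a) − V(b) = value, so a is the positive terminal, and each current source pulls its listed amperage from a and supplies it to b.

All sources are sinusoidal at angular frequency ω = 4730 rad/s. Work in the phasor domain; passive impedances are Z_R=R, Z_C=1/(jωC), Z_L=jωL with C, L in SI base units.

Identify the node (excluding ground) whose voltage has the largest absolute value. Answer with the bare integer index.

Apply KCL at each of the 7 non-ground nodes and solve the resulting linear system.
Node n1: branches {C1, R4, I3, R9, V1} → V_1 = 0.1272-0.02728j
Node n2: branches {R2, I1, R7, C3, I4} → V_2 = 0.9963-0.01124j
Node n3: branches {R3, R5, R7, R8, R9, I4, V1} → V_3 = 2.097-0.02728j
Node n4: branches {R1, C2, R6} → V_4 = 0.3521-0.01666j
Node n5: branches {C1, R5, I2, C3} → V_5 = 1.087-0.6105j
Node n6: branches {I1, R3, I3, L1} → V_6 = -0.02982-0.4461j
Node n7: branches {R2, R4, R6, R8} → V_7 = 0.4909-0.01912j
Source currents: i(V1)=-0.1661-0.004106j

3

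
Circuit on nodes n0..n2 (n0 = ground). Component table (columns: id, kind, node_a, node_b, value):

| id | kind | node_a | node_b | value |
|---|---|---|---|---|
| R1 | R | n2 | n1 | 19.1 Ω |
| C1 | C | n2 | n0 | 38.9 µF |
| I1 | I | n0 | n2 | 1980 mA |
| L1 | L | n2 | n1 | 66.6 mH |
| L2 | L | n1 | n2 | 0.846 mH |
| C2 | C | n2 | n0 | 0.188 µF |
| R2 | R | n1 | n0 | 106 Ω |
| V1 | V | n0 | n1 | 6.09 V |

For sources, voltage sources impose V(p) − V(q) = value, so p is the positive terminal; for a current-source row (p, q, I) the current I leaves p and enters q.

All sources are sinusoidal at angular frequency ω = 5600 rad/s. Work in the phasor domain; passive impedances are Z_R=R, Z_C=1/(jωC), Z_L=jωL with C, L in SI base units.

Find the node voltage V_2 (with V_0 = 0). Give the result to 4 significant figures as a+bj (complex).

33.84+21.55j V

Element admittances at ω=5600 rad/s:
  Y(R1) = 0.05236+0.000j S between n2,n1
  Y(C1) = 0.000+0.2178j S between n2,n0
  I1: injects 1.98 A into n2 (from n0)
  Y(L1) = 0.000-0.002681j S between n2,n1
  Y(L2) = 0.000-0.2111j S between n1,n2
  Y(C2) = 0.000+0.001053j S between n2,n0
  Y(R2) = 0.009434+0.000j S between n1,n0
  V1: constraint V(n0)−V(n1) = 6.09
Assemble and solve the 3×3 MNA system:
  V(n1)=-6.090+0.000j  V(n2)=33.84+21.55j
  i(V1)=-6.754+7.408j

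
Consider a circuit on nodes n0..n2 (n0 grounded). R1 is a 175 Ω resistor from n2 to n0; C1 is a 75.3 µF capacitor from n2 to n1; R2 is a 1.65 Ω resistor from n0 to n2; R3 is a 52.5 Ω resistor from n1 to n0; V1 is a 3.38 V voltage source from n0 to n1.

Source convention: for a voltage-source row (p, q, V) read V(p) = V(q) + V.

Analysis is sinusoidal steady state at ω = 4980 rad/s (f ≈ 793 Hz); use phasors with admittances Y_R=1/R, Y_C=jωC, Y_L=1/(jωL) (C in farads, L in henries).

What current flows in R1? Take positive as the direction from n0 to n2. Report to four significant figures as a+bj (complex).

0.005275+0.008606j A

MNA unknowns: 2 node voltages V₁..V_2 plus 1 source current (V1)
R1: Y=0.005714+0.000j on G[2,0]
C1: Y=0.000+0.3750j on G[2,1]
R2: Y=0.6061+0.000j on G[0,2]
R3: Y=0.01905+0.000j on G[1,0]
V1: row V0−V1=3.38, i_V1 at 0,1
solve → V1=-3.380+0.000j, V2=-0.9231-1.506j
aux → i_V1=-0.6291-0.9213j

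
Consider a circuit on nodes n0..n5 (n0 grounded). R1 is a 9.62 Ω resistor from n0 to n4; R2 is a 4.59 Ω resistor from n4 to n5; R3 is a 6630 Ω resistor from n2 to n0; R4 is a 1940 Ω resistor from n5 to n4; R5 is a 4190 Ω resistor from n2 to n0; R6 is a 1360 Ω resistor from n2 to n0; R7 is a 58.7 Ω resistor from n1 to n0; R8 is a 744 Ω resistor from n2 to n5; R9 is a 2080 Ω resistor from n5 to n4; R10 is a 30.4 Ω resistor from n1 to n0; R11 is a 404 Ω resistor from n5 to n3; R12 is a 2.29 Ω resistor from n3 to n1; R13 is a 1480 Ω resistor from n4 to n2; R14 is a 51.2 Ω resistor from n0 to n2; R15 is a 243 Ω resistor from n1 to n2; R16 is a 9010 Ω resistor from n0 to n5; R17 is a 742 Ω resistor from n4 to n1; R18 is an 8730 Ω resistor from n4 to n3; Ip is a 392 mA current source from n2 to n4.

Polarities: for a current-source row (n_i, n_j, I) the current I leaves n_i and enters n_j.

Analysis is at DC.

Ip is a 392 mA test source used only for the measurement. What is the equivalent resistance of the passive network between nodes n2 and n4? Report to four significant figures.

Element admittances at DC:
  Y(R1) = 0.1040 S between n0,n4
  Y(R2) = 0.2179 S between n4,n5
  Y(R3) = 0.0001508 S between n2,n0
  Y(R4) = 0.0005155 S between n5,n4
  Y(R5) = 0.0002387 S between n2,n0
  Y(R6) = 0.0007353 S between n2,n0
  Y(R7) = 0.01704 S between n1,n0
  Y(R8) = 0.001344 S between n2,n5
  Y(R9) = 0.0004808 S between n5,n4
  Y(R10) = 0.03289 S between n1,n0
  Y(R11) = 0.002475 S between n5,n3
  Y(R12) = 0.4367 S between n3,n1
  Y(R13) = 0.0006757 S between n4,n2
  Y(R14) = 0.01953 S between n0,n2
  Y(R15) = 0.004115 S between n1,n2
  Y(R16) = 0.0001110 S between n0,n5
  Y(R17) = 0.001348 S between n4,n1
  Y(R18) = 0.0001145 S between n4,n3
  Ip: injects 0.392 A into n4 (from n2)
Assemble and solve the 5×5 MNA system:
  V(n1)=-0.8157  V(n2)=-14.52  V(n3)=-0.7925  V(n4)=3.273  V(n5)=3.119

R_eq = 45.39 Ω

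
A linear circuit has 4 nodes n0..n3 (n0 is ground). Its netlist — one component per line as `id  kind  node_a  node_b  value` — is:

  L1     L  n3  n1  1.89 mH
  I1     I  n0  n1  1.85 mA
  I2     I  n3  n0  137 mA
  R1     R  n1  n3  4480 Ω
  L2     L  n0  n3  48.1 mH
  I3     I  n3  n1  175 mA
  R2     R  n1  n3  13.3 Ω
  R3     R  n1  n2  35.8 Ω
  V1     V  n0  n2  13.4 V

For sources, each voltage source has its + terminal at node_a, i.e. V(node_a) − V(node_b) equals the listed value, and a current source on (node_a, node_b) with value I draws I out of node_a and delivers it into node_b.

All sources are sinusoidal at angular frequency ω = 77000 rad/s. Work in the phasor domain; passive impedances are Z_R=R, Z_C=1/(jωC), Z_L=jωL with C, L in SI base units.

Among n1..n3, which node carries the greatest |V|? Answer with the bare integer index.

3

Apply KCL at each of the 3 non-ground nodes and solve the resulting linear system.
Node n1: branches {L1, I1, R1, I3, R2, R3} → V_1 = -18.23-0.2158j
Node n2: branches {R3, V1} → V_2 = -13.40+0.000j
Node n3: branches {L1, I2, R1, L2, I3, R2} → V_3 = -22.33-0.6687j
Source currents: i(V1)=0.1350+0.006028j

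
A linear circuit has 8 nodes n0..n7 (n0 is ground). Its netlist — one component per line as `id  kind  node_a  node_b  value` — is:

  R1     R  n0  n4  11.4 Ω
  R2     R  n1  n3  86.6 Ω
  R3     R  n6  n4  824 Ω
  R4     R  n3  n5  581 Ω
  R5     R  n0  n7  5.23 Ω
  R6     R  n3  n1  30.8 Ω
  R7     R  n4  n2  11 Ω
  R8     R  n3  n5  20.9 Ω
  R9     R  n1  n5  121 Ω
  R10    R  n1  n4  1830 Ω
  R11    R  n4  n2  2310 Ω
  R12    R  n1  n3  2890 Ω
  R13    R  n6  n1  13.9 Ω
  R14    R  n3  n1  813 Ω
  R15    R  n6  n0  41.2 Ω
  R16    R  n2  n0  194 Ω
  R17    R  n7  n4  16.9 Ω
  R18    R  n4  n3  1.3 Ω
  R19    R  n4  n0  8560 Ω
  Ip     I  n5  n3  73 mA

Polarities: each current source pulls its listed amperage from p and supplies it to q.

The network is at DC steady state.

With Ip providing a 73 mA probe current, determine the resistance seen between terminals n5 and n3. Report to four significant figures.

R_eq = 17.58 Ω

MNA unknowns: 7 node voltages V₁..V_7
R1: Y=0.08772 on G[0,4]
R2: Y=0.01155 on G[1,3]
R3: Y=0.001214 on G[6,4]
R4: Y=0.001721 on G[3,5]
R5: Y=0.1912 on G[0,7]
R6: Y=0.03247 on G[3,1]
R7: Y=0.09091 on G[4,2]
R8: Y=0.04785 on G[3,5]
R9: Y=0.008264 on G[1,5]
R10: Y=0.0005464 on G[1,4]
R11: Y=0.0004329 on G[4,2]
R12: Y=0.0003460 on G[1,3]
R13: Y=0.07194 on G[6,1]
R14: Y=0.001230 on G[3,1]
R15: Y=0.02427 on G[6,0]
R16: Y=0.005155 on G[2,0]
R17: Y=0.05917 on G[7,4]
R18: Y=0.7692 on G[4,3]
R19: Y=0.0001168 on G[4,0]
Ip: z[5]−=0.073, z[3]+=0.073
solve → V1=-0.1298, V2=0.01593, V3=0.02013, V4=0.01683, V5=-1.264, V6=-0.09560, V7=0.003977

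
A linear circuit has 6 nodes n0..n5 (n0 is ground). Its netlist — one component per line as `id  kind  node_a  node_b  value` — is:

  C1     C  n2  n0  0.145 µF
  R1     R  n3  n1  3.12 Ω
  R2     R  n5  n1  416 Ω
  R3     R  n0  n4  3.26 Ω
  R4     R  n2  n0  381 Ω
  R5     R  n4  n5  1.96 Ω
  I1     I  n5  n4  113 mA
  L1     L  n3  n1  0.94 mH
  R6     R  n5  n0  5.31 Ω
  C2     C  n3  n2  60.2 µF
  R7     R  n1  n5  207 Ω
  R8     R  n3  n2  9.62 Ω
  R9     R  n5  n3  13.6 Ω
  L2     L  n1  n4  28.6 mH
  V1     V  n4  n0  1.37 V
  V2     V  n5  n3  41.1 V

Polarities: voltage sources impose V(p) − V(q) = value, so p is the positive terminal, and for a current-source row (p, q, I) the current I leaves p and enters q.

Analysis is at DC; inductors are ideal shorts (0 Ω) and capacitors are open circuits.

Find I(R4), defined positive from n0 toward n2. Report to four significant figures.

MNA unknowns: 5 node voltages V₁..V_5 plus 4 source currents (L1, L2, V1, V2)
C1: Y=0.000 on G[2,0]
R1: Y=0.3205 on G[3,1]
R2: Y=0.002404 on G[5,1]
R3: Y=0.3067 on G[0,4]
R4: Y=0.002625 on G[2,0]
R5: Y=0.5102 on G[4,5]
I1: z[5]−=0.113, z[4]+=0.113
L1: row V3−V1=0, i_L1 at 3,1
R6: Y=0.1883 on G[5,0]
C2: Y=0.000 on G[3,2]
R7: Y=0.004831 on G[1,5]
R8: Y=0.1040 on G[3,2]
R9: Y=0.07353 on G[5,3]
L2: row V1−V4=0, i_L2 at 1,4
V1: row V4−V0=1.37, i_V1 at 4,0
V2: row V5−V3=41.1, i_V2 at 5,3
solve → V1=1.370, V2=1.336, V3=1.370, V4=1.370, V5=42.47
aux → i_L1=-29.38, i_L2=-29.08, i_V1=-8.422, i_V2=-32.40

-0.003507 A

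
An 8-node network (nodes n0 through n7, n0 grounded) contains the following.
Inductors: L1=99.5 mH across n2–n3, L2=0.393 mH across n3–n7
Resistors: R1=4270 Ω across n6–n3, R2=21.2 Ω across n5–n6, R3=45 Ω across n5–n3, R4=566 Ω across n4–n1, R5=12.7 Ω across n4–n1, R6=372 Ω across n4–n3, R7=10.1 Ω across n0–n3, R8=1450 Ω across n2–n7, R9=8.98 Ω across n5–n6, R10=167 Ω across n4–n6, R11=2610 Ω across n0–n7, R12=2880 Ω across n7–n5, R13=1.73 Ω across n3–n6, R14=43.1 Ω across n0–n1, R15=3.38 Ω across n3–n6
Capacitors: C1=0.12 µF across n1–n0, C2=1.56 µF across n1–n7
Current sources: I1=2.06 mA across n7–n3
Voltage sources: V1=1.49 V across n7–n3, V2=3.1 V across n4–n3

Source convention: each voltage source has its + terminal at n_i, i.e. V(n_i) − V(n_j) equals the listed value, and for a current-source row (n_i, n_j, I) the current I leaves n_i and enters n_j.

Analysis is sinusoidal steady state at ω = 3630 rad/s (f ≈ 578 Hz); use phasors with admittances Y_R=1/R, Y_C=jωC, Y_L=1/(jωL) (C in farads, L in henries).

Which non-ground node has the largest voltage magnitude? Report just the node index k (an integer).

MNA unknowns: 7 node voltages V₁..V_7 plus 2 source currents (V1, V2)
L1: Y=0.000-0.002769j on G[2,3]
R1: Y=0.0002342+0.000j on G[6,3]
R2: Y=0.04717+0.000j on G[5,6]
R3: Y=0.02222+0.000j on G[5,3]
R4: Y=0.001767+0.000j on G[4,1]
R5: Y=0.07874+0.000j on G[4,1]
R6: Y=0.002688+0.000j on G[4,3]
L2: Y=0.000-0.7010j on G[3,7]
R7: Y=0.09901+0.000j on G[0,3]
R8: Y=0.0006897+0.000j on G[2,7]
C1: Y=0.000+0.0004356j on G[1,0]
R9: Y=0.1114+0.000j on G[5,6]
R10: Y=0.005988+0.000j on G[4,6]
R11: Y=0.0003831+0.000j on G[0,7]
R12: Y=0.0003472+0.000j on G[7,5]
R13: Y=0.5780+0.000j on G[3,6]
C2: Y=0.000+0.005663j on G[1,7]
I1: z[7]−=0.00206, z[3]+=0.00206
R14: Y=0.02320+0.000j on G[0,1]
R15: Y=0.2959+0.000j on G[3,6]
V1: row V7−V3=1.49, i_V1 at 7,3
V2: row V4−V3=3.1, i_V2 at 4,3
solve → V1=2.030-0.06022j, V2=-0.3929+0.3546j, V3=-0.4799+0.005160j, V4=2.620+0.005160j, V5=-0.4586+0.005160j, V6=-0.4588+0.005160j, V7=1.010+0.005160j
aux → i_V1=-0.003554+1.050j, i_V2=-0.07427-0.005263j

4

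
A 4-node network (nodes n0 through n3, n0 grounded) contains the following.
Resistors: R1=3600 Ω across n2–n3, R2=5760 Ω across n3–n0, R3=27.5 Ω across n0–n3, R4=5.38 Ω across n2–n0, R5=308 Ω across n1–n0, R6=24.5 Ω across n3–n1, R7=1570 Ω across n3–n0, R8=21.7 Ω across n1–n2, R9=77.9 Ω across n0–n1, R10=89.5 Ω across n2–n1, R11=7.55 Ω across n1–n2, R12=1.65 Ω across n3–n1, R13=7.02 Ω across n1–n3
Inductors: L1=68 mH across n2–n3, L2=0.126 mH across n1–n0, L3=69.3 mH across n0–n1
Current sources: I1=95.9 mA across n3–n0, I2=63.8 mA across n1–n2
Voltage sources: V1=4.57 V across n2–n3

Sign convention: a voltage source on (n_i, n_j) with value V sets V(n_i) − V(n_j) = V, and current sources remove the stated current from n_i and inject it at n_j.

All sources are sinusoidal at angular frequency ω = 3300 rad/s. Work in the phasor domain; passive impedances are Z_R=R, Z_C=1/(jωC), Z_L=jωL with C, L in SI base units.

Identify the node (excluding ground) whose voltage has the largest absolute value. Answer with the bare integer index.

Element admittances at ω=3300 rad/s:
  Y(R1) = 0.0002778+0.000j S between n2,n3
  Y(R2) = 0.0001736+0.000j S between n3,n0
  Y(R3) = 0.03636+0.000j S between n0,n3
  Y(L1) = 0.000-0.004456j S between n2,n3
  Y(R4) = 0.1859+0.000j S between n2,n0
  Y(R5) = 0.003247+0.000j S between n1,n0
  Y(R6) = 0.04082+0.000j S between n3,n1
  Y(R7) = 0.0006369+0.000j S between n3,n0
  Y(R8) = 0.04608+0.000j S between n1,n2
  Y(R9) = 0.01284+0.000j S between n0,n1
  Y(R10) = 0.01117+0.000j S between n2,n1
  Y(L2) = 0.000-2.405j S between n1,n0
  Y(R11) = 0.1325+0.000j S between n1,n2
  I1: injects 0.0959 A into n0 (from n3)
  Y(R12) = 0.6061+0.000j S between n3,n1
  Y(L3) = 0.000-0.004373j S between n0,n1
  Y(R13) = 0.1425+0.000j S between n1,n3
  I2: injects 0.0638 A into n2 (from n1)
  V1: constraint V(n2)−V(n3) = 4.57
Assemble and solve the 4×4 MNA system:
  V(n1)=-0.02101-0.2560j  V(n2)=3.098-0.2085j  V(n3)=-1.472-0.2085j
  i(V1)=-1.105+0.05011j

2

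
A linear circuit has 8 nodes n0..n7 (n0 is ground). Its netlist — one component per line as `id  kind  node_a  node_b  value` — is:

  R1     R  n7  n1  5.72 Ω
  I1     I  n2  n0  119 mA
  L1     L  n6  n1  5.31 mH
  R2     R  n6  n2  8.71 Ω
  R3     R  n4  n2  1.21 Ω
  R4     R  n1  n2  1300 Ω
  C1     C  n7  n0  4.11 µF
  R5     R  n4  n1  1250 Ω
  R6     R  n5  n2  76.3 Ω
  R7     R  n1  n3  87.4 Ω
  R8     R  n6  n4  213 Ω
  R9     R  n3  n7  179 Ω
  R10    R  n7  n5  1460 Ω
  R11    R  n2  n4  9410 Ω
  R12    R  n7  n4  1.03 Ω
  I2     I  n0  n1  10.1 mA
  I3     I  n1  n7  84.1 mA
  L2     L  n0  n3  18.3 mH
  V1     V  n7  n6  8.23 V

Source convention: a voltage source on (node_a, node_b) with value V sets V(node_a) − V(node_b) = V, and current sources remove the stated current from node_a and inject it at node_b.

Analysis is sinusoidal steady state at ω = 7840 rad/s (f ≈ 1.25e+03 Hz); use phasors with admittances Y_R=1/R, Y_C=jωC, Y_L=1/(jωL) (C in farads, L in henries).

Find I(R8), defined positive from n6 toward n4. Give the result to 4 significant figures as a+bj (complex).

-0.03440-6.067e-06j A

MNA unknowns: 7 node voltages V₁..V_7 plus 1 source current (V1)
R1: Y=0.1748+0.000j on G[7,1]
I1: z[2]−=0.119, z[0]+=0.119
L1: Y=0.000-0.02402j on G[6,1]
R2: Y=0.1148+0.000j on G[6,2]
R3: Y=0.8264+0.000j on G[4,2]
R4: Y=0.0007692+0.000j on G[1,2]
C1: Y=0.000+0.03222j on G[7,0]
R5: Y=0.0008000+0.000j on G[4,1]
R6: Y=0.01311+0.000j on G[5,2]
R7: Y=0.01144+0.000j on G[1,3]
R8: Y=0.004695+0.000j on G[6,4]
R9: Y=0.005587+0.000j on G[3,7]
R10: Y=0.0006849+0.000j on G[7,5]
R11: Y=0.0001063+0.000j on G[2,4]
R12: Y=0.9709+0.000j on G[7,4]
I2: z[0]−=0.0101, z[1]+=0.0101
I3: z[1]−=0.0841, z[7]+=0.0841
L2: Y=0.000-0.006970j on G[0,3]
V1: row V7−V6=8.23, i_V1 at 7,6
solve → V1=-1.197+5.146j, V2=-2.469+4.203j, V3=-2.538+3.797j, V4=-1.451+4.202j, V5=-2.373+4.203j, V6=-8.779+4.201j, V7=-0.5491+4.201j
aux → i_V1=-0.7816+0.1819j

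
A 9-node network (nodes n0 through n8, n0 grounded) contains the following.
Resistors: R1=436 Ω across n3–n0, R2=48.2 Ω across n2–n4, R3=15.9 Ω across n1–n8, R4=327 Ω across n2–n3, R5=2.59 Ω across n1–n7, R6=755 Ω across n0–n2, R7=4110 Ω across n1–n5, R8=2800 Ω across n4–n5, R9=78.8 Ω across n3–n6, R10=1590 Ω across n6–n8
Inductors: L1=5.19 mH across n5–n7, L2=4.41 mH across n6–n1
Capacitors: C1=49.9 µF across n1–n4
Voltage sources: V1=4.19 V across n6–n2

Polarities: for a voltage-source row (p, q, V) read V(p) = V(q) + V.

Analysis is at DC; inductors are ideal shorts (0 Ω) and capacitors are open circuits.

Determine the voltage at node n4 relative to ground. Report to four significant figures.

-1.961 V

Element admittances at DC:
  Y(R1) = 0.002294 S between n3,n0
  L1: short n5↔n7 (DC inductor)
  Y(R2) = 0.02075 S between n2,n4
  Y(R3) = 0.06289 S between n1,n8
  Y(R4) = 0.003058 S between n2,n3
  Y(C1) = 0.000 S between n1,n4
  Y(R5) = 0.3861 S between n1,n7
  Y(R6) = 0.001325 S between n0,n2
  Y(R7) = 0.0002433 S between n1,n5
  Y(R8) = 0.0003571 S between n4,n5
  Y(R9) = 0.01269 S between n3,n6
  Y(R10) = 0.0006289 S between n6,n8
  L2: short n6↔n1 (DC inductor)
  V1: constraint V(n6)−V(n2) = 4.19
Assemble and solve the 11×11 MNA system:
  V(n1)=2.158  V(n2)=-2.032  V(n3)=1.173  V(n4)=-1.961  V(n5)=2.154  V(n6)=2.158  V(n7)=2.154  V(n8)=2.158
  i(L1)=-0.001469  i(L2)=0.001470  i(V1)=-0.01396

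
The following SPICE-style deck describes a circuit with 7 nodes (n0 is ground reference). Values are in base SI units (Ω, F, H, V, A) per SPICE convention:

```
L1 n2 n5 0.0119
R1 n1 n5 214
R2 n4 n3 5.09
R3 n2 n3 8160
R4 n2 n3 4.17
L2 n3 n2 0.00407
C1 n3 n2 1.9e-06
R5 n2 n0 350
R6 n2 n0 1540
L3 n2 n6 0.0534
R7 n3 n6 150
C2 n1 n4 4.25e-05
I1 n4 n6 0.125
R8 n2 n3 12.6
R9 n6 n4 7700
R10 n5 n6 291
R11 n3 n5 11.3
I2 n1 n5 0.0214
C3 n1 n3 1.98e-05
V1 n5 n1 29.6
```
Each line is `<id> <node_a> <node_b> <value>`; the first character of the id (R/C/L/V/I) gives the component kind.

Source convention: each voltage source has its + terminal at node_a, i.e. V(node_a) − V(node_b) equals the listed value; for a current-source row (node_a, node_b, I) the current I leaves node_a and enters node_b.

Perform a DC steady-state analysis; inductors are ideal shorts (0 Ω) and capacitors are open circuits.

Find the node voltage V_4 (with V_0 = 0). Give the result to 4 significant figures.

-0.6358 V

MNA unknowns: 6 node voltages V₁..V_6 plus 4 source currents (L1, L2, L3, V1)
L1: row V2−V5=0, i_L1 at 2,5
R1: Y=0.004673 on G[1,5]
R2: Y=0.1965 on G[4,3]
R3: Y=0.0001225 on G[2,3]
R4: Y=0.2398 on G[2,3]
L2: row V3−V2=0, i_L2 at 3,2
C1: Y=0.000 on G[3,2]
R5: Y=0.002857 on G[2,0]
R6: Y=0.0006494 on G[2,0]
L3: row V2−V6=0, i_L3 at 2,6
R7: Y=0.006667 on G[3,6]
C2: Y=0.000 on G[1,4]
I1: z[4]−=0.125, z[6]+=0.125
R8: Y=0.07937 on G[2,3]
R9: Y=0.0001299 on G[6,4]
R10: Y=0.003436 on G[5,6]
R11: Y=0.08850 on G[3,5]
I2: z[1]−=0.0214, z[5]+=0.0214
C3: Y=0.000 on G[1,3]
V1: row V5−V1=29.6, i_V1 at 5,1
solve → V1=-29.60, V2=0.000, V3=0.000, V4=-0.6358, V5=0.000, V6=0.000
aux → i_L1=0.000, i_L2=-0.1249, i_L3=-0.1249, i_V1=-0.1169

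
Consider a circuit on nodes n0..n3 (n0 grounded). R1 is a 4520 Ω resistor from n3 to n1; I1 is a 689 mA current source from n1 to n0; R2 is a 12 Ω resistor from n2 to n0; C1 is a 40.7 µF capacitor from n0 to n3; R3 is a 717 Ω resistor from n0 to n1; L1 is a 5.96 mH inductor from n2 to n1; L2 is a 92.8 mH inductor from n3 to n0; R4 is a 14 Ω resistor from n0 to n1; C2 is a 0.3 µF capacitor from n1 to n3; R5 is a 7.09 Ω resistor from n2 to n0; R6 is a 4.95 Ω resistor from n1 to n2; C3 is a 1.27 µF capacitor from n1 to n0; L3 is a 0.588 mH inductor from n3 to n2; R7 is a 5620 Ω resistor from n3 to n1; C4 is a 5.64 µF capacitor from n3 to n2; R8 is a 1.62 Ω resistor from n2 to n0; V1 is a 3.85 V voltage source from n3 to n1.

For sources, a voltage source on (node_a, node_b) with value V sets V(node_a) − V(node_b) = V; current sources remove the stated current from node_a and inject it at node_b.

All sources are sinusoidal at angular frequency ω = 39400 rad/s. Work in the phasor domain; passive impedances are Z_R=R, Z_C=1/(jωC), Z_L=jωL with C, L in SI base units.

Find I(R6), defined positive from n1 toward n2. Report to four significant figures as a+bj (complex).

-0.6253-0.04574j A

Apply KCL at each of the 3 non-ground nodes and solve the resulting linear system.
Node n1: branches {R1, I1, R3, L1, R4, C2, R6, C3, R7, V1} → V_1 = -3.791-0.1045j
Node n2: branches {R2, L1, R5, R6, L3, C4, R8} → V_2 = -0.6959+0.1219j
Node n3: branches {R1, C1, L2, C2, L3, R7, C4, V1} → V_3 = 0.05906-0.1045j
Source currents: i(V1)=-0.2096-0.2754j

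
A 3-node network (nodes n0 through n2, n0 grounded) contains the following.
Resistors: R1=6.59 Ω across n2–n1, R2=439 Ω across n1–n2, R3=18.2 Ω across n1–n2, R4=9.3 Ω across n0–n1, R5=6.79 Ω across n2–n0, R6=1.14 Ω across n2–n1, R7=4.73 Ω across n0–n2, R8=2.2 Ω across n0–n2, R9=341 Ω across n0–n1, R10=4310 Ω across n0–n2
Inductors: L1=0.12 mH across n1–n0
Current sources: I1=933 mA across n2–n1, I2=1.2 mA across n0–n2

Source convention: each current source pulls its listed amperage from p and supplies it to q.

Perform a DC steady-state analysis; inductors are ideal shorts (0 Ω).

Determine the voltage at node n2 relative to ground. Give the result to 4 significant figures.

Element admittances at DC:
  Y(R1) = 0.1517 S between n2,n1
  Y(R2) = 0.002278 S between n1,n2
  Y(R3) = 0.05495 S between n1,n2
  L1: short n1↔n0 (DC inductor)
  I1: injects 0.933 A into n1 (from n2)
  Y(R4) = 0.1075 S between n0,n1
  Y(R5) = 0.1473 S between n2,n0
  Y(R6) = 0.8772 S between n2,n1
  Y(R7) = 0.2114 S between n0,n2
  Y(R8) = 0.4545 S between n0,n2
  Y(R9) = 0.002933 S between n0,n1
  Y(R10) = 0.0002320 S between n0,n2
  I2: injects 0.0012 A into n2 (from n0)
Assemble and solve the 3×3 MNA system:
  V(n1)=0.000  V(n2)=-0.4905
  i(L1)=0.4002

-0.4905 V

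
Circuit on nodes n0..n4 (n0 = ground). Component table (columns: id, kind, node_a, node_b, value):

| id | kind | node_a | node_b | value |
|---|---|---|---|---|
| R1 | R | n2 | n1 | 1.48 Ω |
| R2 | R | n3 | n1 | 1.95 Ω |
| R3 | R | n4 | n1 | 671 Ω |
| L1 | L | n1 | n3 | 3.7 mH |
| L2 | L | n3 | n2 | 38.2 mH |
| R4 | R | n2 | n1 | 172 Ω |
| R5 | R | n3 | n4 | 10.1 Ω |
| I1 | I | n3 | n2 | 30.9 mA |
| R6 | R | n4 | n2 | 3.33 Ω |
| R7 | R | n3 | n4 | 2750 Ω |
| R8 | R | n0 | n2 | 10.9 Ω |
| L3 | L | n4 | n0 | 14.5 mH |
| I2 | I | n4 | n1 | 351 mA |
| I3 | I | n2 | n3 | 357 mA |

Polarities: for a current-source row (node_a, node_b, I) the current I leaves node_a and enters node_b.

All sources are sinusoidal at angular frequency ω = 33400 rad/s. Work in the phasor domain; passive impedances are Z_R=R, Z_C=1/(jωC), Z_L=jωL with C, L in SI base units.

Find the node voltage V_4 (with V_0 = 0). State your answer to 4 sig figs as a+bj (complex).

MNA unknowns: 4 node voltages V₁..V_4
R1: Y=0.6757+0.000j on G[2,1]
R2: Y=0.5128+0.000j on G[3,1]
R3: Y=0.001490+0.000j on G[4,1]
L1: Y=0.000-0.008092j on G[1,3]
L2: Y=0.000-0.0007838j on G[3,2]
R4: Y=0.005814+0.000j on G[2,1]
R5: Y=0.09901+0.000j on G[3,4]
I1: z[3]−=0.0309, z[2]+=0.0309
R6: Y=0.3003+0.000j on G[4,2]
R7: Y=0.0003636+0.000j on G[3,4]
R8: Y=0.09174+0.000j on G[0,2]
L3: Y=0.000-0.002065j on G[4,0]
I2: z[4]−=0.351, z[1]+=0.351
I3: z[2]−=0.357, z[3]+=0.357
solve → V1=0.7475-0.01354j, V2=0.0003495-0.01371j, V3=1.060-0.008378j, V4=-0.6093-0.01553j

-0.6093-0.01553j V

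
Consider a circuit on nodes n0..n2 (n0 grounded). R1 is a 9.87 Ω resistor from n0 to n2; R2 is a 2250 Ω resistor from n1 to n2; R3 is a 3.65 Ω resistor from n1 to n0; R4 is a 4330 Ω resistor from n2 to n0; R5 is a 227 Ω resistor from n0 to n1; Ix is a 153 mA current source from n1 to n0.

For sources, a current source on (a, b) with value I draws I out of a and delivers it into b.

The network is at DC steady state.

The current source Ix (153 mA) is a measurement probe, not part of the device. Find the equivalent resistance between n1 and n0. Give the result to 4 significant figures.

Element admittances at DC:
  Y(R1) = 0.1013 S between n0,n2
  Y(R2) = 0.0004444 S between n1,n2
  Y(R3) = 0.2740 S between n1,n0
  Y(R4) = 0.0002309 S between n2,n0
  Y(R5) = 0.004405 S between n0,n1
  Ix: injects 0.153 A into n0 (from n1)
Assemble and solve the 2×2 MNA system:
  V(n1)=-0.5487  V(n2)=-0.002391

R_eq = 3.587 Ω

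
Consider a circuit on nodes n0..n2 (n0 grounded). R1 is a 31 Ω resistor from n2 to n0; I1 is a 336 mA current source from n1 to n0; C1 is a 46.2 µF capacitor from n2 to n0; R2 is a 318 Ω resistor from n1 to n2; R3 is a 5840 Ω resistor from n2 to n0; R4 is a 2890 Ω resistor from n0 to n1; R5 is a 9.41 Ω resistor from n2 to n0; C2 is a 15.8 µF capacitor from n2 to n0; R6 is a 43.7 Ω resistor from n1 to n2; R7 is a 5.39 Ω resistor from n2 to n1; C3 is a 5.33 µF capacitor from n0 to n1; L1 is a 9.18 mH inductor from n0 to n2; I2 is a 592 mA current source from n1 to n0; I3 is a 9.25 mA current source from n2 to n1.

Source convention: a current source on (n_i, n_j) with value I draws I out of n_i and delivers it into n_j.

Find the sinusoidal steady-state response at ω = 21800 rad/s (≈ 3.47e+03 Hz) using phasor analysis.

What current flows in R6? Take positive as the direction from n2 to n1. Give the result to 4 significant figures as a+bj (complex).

Apply KCL at each of the 2 non-ground nodes and solve the resulting linear system.
Node n1: branches {I1, R2, R4, R6, R7, C3, I2, I3} → V_1 = -2.959+2.145j
Node n2: branches {R1, C1, R2, R3, R5, C2, R6, R7, L1, I3} → V_2 = 0.2008+0.5239j

0.07230-0.03711j A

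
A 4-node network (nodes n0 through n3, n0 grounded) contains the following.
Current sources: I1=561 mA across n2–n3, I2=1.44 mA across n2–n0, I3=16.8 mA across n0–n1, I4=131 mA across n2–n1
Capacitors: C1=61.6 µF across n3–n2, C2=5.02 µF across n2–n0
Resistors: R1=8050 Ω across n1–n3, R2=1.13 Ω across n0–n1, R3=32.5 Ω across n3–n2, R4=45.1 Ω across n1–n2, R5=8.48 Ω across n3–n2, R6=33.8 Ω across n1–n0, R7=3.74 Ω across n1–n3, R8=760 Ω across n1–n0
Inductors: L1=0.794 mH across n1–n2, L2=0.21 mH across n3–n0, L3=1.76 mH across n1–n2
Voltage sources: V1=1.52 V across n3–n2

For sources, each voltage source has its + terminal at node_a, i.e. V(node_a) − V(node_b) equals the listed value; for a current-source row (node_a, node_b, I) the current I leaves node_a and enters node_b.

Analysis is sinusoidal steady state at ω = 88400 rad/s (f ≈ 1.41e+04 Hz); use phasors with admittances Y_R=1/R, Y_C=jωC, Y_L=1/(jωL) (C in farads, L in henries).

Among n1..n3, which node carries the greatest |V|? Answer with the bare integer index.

Element admittances at ω=88400 rad/s:
  I1: injects 0.561 A into n3 (from n2)
  Y(C1) = 0.000+5.445j S between n3,n2
  Y(C2) = 0.000+0.4438j S between n2,n0
  Y(R1) = 0.0001242+0.000j S between n1,n3
  I2: injects 0.00144 A into n0 (from n2)
  Y(R2) = 0.8850+0.000j S between n0,n1
  I3: injects 0.0168 A into n1 (from n0)
  Y(R3) = 0.03077+0.000j S between n3,n2
  Y(L1) = 0.000-0.01425j S between n1,n2
  Y(R4) = 0.02217+0.000j S between n1,n2
  Y(L2) = 0.000-0.05387j S between n3,n0
  Y(R5) = 0.1179+0.000j S between n3,n2
  Y(L3) = 0.000-0.006427j S between n1,n2
  Y(R6) = 0.02959+0.000j S between n1,n0
  Y(R7) = 0.2674+0.000j S between n1,n3
  I4: injects 0.131 A into n1 (from n2)
  Y(R8) = 0.001316+0.000j S between n1,n0
  V1: constraint V(n3)−V(n2) = 1.52
Assemble and solve the 4×4 MNA system:
  V(n1)=0.3945+0.2254j  V(n2)=-0.3195+0.8872j  V(n3)=1.200+0.8872j
  i(V1)=0.07158-8.389j

3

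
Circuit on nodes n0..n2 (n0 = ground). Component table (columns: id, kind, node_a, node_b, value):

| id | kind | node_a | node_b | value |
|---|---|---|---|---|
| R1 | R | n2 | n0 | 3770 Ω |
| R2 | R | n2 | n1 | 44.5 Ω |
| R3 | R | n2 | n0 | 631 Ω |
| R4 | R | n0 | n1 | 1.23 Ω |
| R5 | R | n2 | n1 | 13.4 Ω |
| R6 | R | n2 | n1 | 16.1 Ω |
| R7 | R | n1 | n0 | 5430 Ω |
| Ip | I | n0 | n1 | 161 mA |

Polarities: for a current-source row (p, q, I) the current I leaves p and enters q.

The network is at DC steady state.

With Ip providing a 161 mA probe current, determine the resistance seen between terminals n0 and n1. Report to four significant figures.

R_eq = 1.227 Ω

Element admittances at DC:
  Y(R1) = 0.0002653 S between n2,n0
  Y(R2) = 0.02247 S between n2,n1
  Y(R3) = 0.001585 S between n2,n0
  Y(R4) = 0.8130 S between n0,n1
  Y(R5) = 0.07463 S between n2,n1
  Y(R6) = 0.06211 S between n2,n1
  Y(R7) = 0.0001842 S between n1,n0
  Ip: injects 0.161 A into n1 (from n0)
Assemble and solve the 2×2 MNA system:
  V(n1)=0.1975  V(n2)=0.1953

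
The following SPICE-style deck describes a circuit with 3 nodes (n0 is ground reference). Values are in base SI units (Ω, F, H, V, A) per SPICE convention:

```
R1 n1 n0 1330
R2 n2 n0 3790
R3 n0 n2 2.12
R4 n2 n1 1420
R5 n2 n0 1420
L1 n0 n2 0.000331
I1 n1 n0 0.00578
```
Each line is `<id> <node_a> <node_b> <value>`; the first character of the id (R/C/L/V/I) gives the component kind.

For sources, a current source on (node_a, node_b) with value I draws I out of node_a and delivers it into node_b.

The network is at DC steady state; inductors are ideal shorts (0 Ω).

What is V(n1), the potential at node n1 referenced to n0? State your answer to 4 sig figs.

-3.969 V

Apply KCL at each of the 2 non-ground nodes and solve the resulting linear system.
Node n1: branches {R1, R4, I1} → V_1 = -3.969
Node n2: branches {R2, R3, R4, R5, L1} → V_2 = 0.000
Source currents: i(L1)=0.002795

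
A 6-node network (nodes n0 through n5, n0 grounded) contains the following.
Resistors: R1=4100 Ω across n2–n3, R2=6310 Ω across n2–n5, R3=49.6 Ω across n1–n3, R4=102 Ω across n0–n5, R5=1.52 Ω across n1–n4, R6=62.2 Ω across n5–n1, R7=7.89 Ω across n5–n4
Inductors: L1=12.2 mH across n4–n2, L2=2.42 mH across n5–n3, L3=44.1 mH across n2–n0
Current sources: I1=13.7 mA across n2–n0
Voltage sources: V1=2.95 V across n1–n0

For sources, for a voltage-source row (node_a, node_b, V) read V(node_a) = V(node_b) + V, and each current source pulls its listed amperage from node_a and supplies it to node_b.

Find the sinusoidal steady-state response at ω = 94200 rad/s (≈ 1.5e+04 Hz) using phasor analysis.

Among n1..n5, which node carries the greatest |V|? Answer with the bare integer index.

2

Element admittances at ω=94200 rad/s:
  Y(R1) = 0.0002439+0.000j S between n2,n3
  Y(R2) = 0.0001585+0.000j S between n2,n5
  Y(L1) = 0.000-0.0008701j S between n4,n2
  Y(R3) = 0.02016+0.000j S between n1,n3
  Y(R4) = 0.009804+0.000j S between n0,n5
  Y(L2) = 0.000-0.004387j S between n5,n3
  Y(L3) = 0.000-0.0002407j S between n2,n0
  I1: injects 0.0137 A into n0 (from n2)
  Y(R5) = 0.6579+0.000j S between n1,n4
  Y(R6) = 0.01608+0.000j S between n5,n1
  Y(R7) = 0.1267+0.000j S between n5,n4
  V1: constraint V(n1)−V(n0) = 2.95
Assemble and solve the 6×6 MNA system:
  V(n1)=2.950+0.000j  V(n2)=-1.594-10.73j  V(n3)=2.911-0.08551j  V(n4)=2.900+0.002614j  V(n5)=2.712-0.01466j
  i(V1)=-0.03771-0.0002398j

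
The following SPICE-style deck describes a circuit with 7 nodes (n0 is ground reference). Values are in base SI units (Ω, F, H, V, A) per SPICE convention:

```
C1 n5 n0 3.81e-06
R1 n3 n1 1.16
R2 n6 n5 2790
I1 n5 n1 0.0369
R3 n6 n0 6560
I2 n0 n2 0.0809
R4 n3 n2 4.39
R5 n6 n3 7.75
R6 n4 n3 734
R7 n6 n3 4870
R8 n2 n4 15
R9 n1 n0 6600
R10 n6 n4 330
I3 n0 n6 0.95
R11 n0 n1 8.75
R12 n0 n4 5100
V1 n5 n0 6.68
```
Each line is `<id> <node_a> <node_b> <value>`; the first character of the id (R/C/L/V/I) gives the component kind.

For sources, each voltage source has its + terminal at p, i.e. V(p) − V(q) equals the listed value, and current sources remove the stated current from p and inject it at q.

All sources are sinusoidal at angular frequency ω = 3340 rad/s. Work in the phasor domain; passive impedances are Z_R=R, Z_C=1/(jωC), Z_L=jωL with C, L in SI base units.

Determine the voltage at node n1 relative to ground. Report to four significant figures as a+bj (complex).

Element admittances at ω=3340 rad/s:
  Y(C1) = 0.000+0.01273j S between n5,n0
  Y(R1) = 0.8621+0.000j S between n3,n1
  Y(R2) = 0.0003584+0.000j S between n6,n5
  I1: injects 0.0369 A into n1 (from n5)
  Y(R3) = 0.0001524+0.000j S between n6,n0
  I2: injects 0.0809 A into n2 (from n0)
  Y(R4) = 0.2278+0.000j S between n3,n2
  Y(R5) = 0.1290+0.000j S between n6,n3
  Y(R6) = 0.001362+0.000j S between n4,n3
  Y(R7) = 0.0002053+0.000j S between n6,n3
  Y(R8) = 0.06667+0.000j S between n2,n4
  Y(R9) = 0.0001515+0.000j S between n1,n0
  Y(R10) = 0.003030+0.000j S between n6,n4
  I3: injects 0.95 A into n6 (from n0)
  Y(R11) = 0.1143+0.000j S between n0,n1
  Y(R12) = 0.0001961+0.000j S between n0,n4
  V1: constraint V(n5)−V(n0) = 6.68
Assemble and solve the 7×7 MNA system:
  V(n1)=9.254+0.000j  V(n2)=10.87+0.000j  V(n3)=10.44+0.000j  V(n4)=11.12+0.000j  V(n5)=6.680+0.000j  V(n6)=17.59+0.000j
  i(V1)=-0.03299-0.08501j

9.254+0.000j V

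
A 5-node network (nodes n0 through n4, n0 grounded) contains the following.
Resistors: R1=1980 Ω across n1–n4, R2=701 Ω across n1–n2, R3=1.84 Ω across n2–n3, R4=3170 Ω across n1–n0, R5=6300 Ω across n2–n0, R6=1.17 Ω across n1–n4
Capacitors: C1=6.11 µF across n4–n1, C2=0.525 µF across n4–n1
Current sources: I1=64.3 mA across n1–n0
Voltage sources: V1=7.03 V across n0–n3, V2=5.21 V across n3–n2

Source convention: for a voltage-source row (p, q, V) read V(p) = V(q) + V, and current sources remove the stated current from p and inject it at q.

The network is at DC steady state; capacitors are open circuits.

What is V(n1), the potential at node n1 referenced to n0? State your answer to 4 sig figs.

Element admittances at DC:
  Y(R1) = 0.0005051 S between n1,n4
  Y(R2) = 0.001427 S between n1,n2
  Y(C1) = 0.000 S between n4,n1
  Y(R3) = 0.5435 S between n2,n3
  Y(C2) = 0.000 S between n4,n1
  Y(R4) = 0.0003155 S between n1,n0
  I1: injects 0.0643 A into n0 (from n1)
  Y(R5) = 0.0001587 S between n2,n0
  Y(R6) = 0.8547 S between n1,n4
  V1: constraint V(n0)−V(n3) = 7.03
  V2: constraint V(n3)−V(n2) = 5.21
Assemble and solve the 6×6 MNA system:
  V(n1)=-46.94  V(n2)=-12.24  V(n3)=-7.030  V(n4)=-46.94
  i(V1)=0.04755  i(V2)=-2.784

-46.94 V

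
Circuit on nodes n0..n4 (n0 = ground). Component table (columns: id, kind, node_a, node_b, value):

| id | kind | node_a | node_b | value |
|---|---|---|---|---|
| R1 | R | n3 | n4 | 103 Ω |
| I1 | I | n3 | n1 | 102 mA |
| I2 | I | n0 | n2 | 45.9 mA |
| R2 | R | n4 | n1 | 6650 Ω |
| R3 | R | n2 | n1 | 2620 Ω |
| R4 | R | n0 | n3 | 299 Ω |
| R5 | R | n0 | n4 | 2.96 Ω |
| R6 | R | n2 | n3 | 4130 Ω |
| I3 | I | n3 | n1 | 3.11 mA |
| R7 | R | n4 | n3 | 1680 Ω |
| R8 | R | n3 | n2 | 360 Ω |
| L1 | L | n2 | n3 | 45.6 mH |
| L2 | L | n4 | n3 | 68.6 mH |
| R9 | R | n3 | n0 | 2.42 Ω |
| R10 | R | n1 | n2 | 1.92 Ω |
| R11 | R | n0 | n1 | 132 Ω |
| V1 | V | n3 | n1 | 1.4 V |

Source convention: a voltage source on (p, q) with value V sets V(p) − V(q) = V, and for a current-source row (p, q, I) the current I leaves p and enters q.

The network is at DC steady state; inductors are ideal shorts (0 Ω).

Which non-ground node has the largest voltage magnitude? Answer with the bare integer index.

1

MNA unknowns: 4 node voltages V₁..V_4 plus 3 source currents (L1, L2, V1)
R1: Y=0.009709 on G[3,4]
I1: z[3]−=0.102, z[1]+=0.102
I2: z[0]−=0.0459, z[2]+=0.0459
R2: Y=0.0001504 on G[4,1]
R3: Y=0.0003817 on G[2,1]
R4: Y=0.003344 on G[0,3]
R5: Y=0.3378 on G[0,4]
R6: Y=0.0002421 on G[2,3]
I3: z[3]−=0.00311, z[1]+=0.00311
R7: Y=0.0005952 on G[4,3]
R8: Y=0.002778 on G[3,2]
L1: row V2−V3=0, i_L1 at 2,3
L2: row V4−V3=0, i_L2 at 4,3
R9: Y=0.4132 on G[3,0]
R10: Y=0.5208 on G[1,2]
R11: Y=0.007576 on G[0,1]
V1: row V3−V1=1.4, i_V1 at 3,1
solve → V1=-1.326, V2=0.07416, V3=0.07416, V4=0.07416
aux → i_L1=-0.6838, i_L2=-0.02526, i_V1=-0.8451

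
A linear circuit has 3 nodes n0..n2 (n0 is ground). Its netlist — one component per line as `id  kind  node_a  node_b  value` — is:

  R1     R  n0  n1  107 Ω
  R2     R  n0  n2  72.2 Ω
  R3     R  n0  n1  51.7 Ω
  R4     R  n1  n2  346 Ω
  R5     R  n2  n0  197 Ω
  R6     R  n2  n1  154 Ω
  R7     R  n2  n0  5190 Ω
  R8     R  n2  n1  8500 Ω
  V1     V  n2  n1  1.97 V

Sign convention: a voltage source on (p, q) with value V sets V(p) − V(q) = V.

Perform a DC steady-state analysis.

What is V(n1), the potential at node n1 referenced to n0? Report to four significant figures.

Apply KCL at each of the 2 non-ground nodes and solve the resulting linear system.
Node n1: branches {R1, R3, R4, R6, R8, V1} → V_1 = -0.7878
Node n2: branches {R2, R4, R5, R6, R7, R8, V1} → V_2 = 1.182
Source currents: i(V1)=-0.04132

-0.7878 V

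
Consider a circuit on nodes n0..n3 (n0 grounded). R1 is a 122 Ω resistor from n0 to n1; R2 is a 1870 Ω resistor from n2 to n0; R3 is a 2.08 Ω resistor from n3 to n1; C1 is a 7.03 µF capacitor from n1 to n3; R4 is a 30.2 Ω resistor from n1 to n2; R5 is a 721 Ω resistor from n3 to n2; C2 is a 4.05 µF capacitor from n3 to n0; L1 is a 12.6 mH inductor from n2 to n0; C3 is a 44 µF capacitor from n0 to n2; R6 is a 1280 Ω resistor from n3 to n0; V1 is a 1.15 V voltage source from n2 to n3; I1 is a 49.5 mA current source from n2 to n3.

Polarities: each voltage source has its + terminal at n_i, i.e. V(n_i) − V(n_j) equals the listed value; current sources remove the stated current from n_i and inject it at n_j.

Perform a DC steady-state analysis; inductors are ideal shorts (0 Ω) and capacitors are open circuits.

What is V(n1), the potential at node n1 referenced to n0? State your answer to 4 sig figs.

-1.059 V

MNA unknowns: 3 node voltages V₁..V_3 plus 2 source currents (L1, V1)
R1: Y=0.008197 on G[0,1]
R2: Y=0.0005348 on G[2,0]
R3: Y=0.4808 on G[3,1]
C1: Y=0.000 on G[1,3]
R4: Y=0.03311 on G[1,2]
R5: Y=0.001387 on G[3,2]
C2: Y=0.000 on G[3,0]
L1: row V2−V0=0, i_L1 at 2,0
C3: Y=0.000 on G[0,2]
R6: Y=0.0007813 on G[3,0]
V1: row V2−V3=1.15, i_V1 at 2,3
I1: z[2]−=0.0495, z[3]+=0.0495
solve → V1=-1.059, V2=0.000, V3=-1.150
aux → i_L1=0.009579, i_V1=-0.09574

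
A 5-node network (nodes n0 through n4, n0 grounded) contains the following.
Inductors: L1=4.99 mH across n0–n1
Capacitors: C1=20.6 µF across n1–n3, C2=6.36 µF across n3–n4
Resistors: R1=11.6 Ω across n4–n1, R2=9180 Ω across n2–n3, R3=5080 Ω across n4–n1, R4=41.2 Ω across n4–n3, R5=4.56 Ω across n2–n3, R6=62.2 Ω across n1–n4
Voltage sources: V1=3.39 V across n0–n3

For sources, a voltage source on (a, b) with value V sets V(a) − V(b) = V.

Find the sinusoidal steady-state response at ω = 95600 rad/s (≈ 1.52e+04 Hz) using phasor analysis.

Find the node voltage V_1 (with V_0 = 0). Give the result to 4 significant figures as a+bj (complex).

MNA unknowns: 4 node voltages V₁..V_4 plus 1 source current (V1)
L1: Y=0.000-0.002096j on G[0,1]
C1: Y=0.000+1.969j on G[1,3]
R1: Y=0.08621+0.000j on G[4,1]
R2: Y=0.0001089+0.000j on G[2,3]
C2: Y=0.000+0.6080j on G[3,4]
R3: Y=0.0001969+0.000j on G[4,1]
R4: Y=0.02427+0.000j on G[4,3]
R5: Y=0.2193+0.000j on G[2,3]
R6: Y=0.01608+0.000j on G[1,4]
V1: row V0−V3=3.39, i_V1 at 0,3
solve → V1=-3.394-0.0001784j, V2=-3.390+0.000j, V3=-3.390+0.000j, V4=-3.390+0.0005712j
aux → i_V1=-3.739e-07+0.007114j

-3.394-0.0001784j V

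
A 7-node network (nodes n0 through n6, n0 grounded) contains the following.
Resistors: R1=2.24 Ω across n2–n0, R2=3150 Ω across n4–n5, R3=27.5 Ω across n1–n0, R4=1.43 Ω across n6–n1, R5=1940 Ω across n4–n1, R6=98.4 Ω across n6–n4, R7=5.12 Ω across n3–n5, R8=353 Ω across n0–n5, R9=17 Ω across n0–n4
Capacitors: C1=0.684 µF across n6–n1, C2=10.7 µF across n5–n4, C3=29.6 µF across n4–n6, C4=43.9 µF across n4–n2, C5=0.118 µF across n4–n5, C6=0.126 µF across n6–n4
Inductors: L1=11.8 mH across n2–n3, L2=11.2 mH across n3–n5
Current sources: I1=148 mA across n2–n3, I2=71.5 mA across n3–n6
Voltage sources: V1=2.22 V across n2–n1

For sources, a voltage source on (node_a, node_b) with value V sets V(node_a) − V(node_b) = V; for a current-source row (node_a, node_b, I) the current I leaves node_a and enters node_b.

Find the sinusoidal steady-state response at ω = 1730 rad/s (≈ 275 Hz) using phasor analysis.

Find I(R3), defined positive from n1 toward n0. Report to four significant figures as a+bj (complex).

-0.07279-0.001204j A

MNA unknowns: 6 node voltages V₁..V_6 plus 1 source current (V1)
R1: Y=0.4464+0.000j on G[2,0]
R2: Y=0.0003175+0.000j on G[4,5]
C1: Y=0.000+0.001183j on G[6,1]
R3: Y=0.03636+0.000j on G[1,0]
R4: Y=0.6993+0.000j on G[6,1]
C2: Y=0.000+0.01851j on G[5,4]
C3: Y=0.000+0.05121j on G[4,6]
R5: Y=0.0005155+0.000j on G[4,1]
R6: Y=0.01016+0.000j on G[6,4]
C4: Y=0.000+0.07595j on G[4,2]
L1: Y=0.000-0.04899j on G[2,3]
C5: Y=0.000+0.0002041j on G[4,5]
L2: Y=0.000-0.05161j on G[3,5]
I1: z[2]−=0.148, z[3]+=0.148
R7: Y=0.1953+0.000j on G[3,5]
R8: Y=0.002833+0.000j on G[0,5]
I2: z[3]−=0.0715, z[6]+=0.0715
C6: Y=0.000+0.0002180j on G[6,4]
R9: Y=0.05882+0.000j on G[0,4]
V1: row V2−V1=2.22, i_V1 at 2,1
solve → V1=-2.002-0.03312j, V2=0.2183-0.03312j, V3=0.9744+2.153j, V4=-0.4753+0.1748j, V5=1.168+2.015j, V6=-1.886+0.07195j
aux → i_V1=-0.1541-0.07492j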